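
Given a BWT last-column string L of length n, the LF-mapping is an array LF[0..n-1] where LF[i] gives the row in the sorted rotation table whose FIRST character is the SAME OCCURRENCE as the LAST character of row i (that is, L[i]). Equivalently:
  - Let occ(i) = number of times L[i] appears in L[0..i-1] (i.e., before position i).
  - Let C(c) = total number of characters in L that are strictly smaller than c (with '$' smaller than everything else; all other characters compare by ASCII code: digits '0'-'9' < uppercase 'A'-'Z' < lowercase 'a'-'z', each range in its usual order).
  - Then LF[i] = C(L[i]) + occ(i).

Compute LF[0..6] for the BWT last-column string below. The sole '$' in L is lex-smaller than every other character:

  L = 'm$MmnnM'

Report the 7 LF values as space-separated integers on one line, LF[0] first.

Char counts: '$':1, 'M':2, 'm':2, 'n':2
C (first-col start): C('$')=0, C('M')=1, C('m')=3, C('n')=5
L[0]='m': occ=0, LF[0]=C('m')+0=3+0=3
L[1]='$': occ=0, LF[1]=C('$')+0=0+0=0
L[2]='M': occ=0, LF[2]=C('M')+0=1+0=1
L[3]='m': occ=1, LF[3]=C('m')+1=3+1=4
L[4]='n': occ=0, LF[4]=C('n')+0=5+0=5
L[5]='n': occ=1, LF[5]=C('n')+1=5+1=6
L[6]='M': occ=1, LF[6]=C('M')+1=1+1=2

Answer: 3 0 1 4 5 6 2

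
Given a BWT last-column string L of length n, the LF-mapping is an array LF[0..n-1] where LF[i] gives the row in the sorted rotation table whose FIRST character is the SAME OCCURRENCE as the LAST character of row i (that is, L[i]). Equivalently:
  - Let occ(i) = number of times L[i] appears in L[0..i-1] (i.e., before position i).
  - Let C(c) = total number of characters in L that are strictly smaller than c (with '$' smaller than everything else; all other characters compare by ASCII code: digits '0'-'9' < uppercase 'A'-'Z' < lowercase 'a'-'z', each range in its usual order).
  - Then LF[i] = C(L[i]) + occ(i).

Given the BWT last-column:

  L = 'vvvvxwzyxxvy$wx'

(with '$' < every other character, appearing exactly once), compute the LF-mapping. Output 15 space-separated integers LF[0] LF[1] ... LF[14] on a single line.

Answer: 1 2 3 4 8 6 14 12 9 10 5 13 0 7 11

Derivation:
Char counts: '$':1, 'v':5, 'w':2, 'x':4, 'y':2, 'z':1
C (first-col start): C('$')=0, C('v')=1, C('w')=6, C('x')=8, C('y')=12, C('z')=14
L[0]='v': occ=0, LF[0]=C('v')+0=1+0=1
L[1]='v': occ=1, LF[1]=C('v')+1=1+1=2
L[2]='v': occ=2, LF[2]=C('v')+2=1+2=3
L[3]='v': occ=3, LF[3]=C('v')+3=1+3=4
L[4]='x': occ=0, LF[4]=C('x')+0=8+0=8
L[5]='w': occ=0, LF[5]=C('w')+0=6+0=6
L[6]='z': occ=0, LF[6]=C('z')+0=14+0=14
L[7]='y': occ=0, LF[7]=C('y')+0=12+0=12
L[8]='x': occ=1, LF[8]=C('x')+1=8+1=9
L[9]='x': occ=2, LF[9]=C('x')+2=8+2=10
L[10]='v': occ=4, LF[10]=C('v')+4=1+4=5
L[11]='y': occ=1, LF[11]=C('y')+1=12+1=13
L[12]='$': occ=0, LF[12]=C('$')+0=0+0=0
L[13]='w': occ=1, LF[13]=C('w')+1=6+1=7
L[14]='x': occ=3, LF[14]=C('x')+3=8+3=11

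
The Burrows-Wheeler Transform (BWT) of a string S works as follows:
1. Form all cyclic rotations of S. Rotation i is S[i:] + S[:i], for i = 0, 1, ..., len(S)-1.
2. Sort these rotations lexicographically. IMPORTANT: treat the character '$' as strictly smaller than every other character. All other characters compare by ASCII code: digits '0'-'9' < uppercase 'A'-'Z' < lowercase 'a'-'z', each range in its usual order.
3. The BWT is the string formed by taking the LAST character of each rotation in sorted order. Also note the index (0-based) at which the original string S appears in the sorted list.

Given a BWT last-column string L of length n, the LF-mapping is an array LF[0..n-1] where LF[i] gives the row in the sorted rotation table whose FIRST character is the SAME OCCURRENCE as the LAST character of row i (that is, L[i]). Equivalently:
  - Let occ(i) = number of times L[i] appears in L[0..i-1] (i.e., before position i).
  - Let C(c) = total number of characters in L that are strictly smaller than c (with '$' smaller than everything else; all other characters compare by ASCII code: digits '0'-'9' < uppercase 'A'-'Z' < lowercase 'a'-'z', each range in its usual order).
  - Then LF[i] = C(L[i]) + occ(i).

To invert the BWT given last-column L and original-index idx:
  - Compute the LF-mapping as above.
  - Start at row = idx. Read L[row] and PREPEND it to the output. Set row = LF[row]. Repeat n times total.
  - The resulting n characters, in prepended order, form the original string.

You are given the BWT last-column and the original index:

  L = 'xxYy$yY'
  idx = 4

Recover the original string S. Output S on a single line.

Answer: xYYyyx$

Derivation:
LF mapping: 3 4 1 5 0 6 2
Walk LF starting at row 4, prepending L[row]:
  step 1: row=4, L[4]='$', prepend. Next row=LF[4]=0
  step 2: row=0, L[0]='x', prepend. Next row=LF[0]=3
  step 3: row=3, L[3]='y', prepend. Next row=LF[3]=5
  step 4: row=5, L[5]='y', prepend. Next row=LF[5]=6
  step 5: row=6, L[6]='Y', prepend. Next row=LF[6]=2
  step 6: row=2, L[2]='Y', prepend. Next row=LF[2]=1
  step 7: row=1, L[1]='x', prepend. Next row=LF[1]=4
Reversed output: xYYyyx$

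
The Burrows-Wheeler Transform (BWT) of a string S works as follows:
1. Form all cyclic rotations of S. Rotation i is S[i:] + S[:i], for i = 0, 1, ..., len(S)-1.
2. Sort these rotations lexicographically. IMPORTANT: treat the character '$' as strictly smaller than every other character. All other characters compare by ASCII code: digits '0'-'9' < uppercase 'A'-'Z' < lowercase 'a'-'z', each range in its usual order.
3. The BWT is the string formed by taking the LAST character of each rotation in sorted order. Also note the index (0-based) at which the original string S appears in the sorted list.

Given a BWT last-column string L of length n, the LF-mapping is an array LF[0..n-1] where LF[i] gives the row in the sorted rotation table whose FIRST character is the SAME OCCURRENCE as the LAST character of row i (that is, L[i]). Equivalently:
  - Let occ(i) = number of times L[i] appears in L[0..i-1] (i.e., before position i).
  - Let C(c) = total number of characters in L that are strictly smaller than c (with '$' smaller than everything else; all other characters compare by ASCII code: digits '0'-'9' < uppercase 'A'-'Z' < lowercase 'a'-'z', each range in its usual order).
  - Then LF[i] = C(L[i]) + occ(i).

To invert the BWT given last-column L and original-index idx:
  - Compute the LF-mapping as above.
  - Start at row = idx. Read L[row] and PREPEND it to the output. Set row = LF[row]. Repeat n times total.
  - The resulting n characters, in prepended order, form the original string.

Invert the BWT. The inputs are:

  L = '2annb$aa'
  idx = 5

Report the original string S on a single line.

LF mapping: 1 2 6 7 5 0 3 4
Walk LF starting at row 5, prepending L[row]:
  step 1: row=5, L[5]='$', prepend. Next row=LF[5]=0
  step 2: row=0, L[0]='2', prepend. Next row=LF[0]=1
  step 3: row=1, L[1]='a', prepend. Next row=LF[1]=2
  step 4: row=2, L[2]='n', prepend. Next row=LF[2]=6
  step 5: row=6, L[6]='a', prepend. Next row=LF[6]=3
  step 6: row=3, L[3]='n', prepend. Next row=LF[3]=7
  step 7: row=7, L[7]='a', prepend. Next row=LF[7]=4
  step 8: row=4, L[4]='b', prepend. Next row=LF[4]=5
Reversed output: banana2$

Answer: banana2$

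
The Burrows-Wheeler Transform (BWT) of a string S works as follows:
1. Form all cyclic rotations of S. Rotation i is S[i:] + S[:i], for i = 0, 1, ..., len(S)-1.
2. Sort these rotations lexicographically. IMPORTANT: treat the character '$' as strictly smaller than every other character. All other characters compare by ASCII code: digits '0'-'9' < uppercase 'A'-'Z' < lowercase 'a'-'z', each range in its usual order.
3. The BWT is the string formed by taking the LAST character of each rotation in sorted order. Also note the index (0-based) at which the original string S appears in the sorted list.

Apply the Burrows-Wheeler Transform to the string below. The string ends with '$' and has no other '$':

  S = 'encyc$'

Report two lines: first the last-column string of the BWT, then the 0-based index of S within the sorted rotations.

Answer: cyn$ec
3

Derivation:
All 6 rotations (rotation i = S[i:]+S[:i]):
  rot[0] = encyc$
  rot[1] = ncyc$e
  rot[2] = cyc$en
  rot[3] = yc$enc
  rot[4] = c$ency
  rot[5] = $encyc
Sorted (with $ < everything):
  sorted[0] = $encyc  (last char: 'c')
  sorted[1] = c$ency  (last char: 'y')
  sorted[2] = cyc$en  (last char: 'n')
  sorted[3] = encyc$  (last char: '$')
  sorted[4] = ncyc$e  (last char: 'e')
  sorted[5] = yc$enc  (last char: 'c')
Last column: cyn$ec
Original string S is at sorted index 3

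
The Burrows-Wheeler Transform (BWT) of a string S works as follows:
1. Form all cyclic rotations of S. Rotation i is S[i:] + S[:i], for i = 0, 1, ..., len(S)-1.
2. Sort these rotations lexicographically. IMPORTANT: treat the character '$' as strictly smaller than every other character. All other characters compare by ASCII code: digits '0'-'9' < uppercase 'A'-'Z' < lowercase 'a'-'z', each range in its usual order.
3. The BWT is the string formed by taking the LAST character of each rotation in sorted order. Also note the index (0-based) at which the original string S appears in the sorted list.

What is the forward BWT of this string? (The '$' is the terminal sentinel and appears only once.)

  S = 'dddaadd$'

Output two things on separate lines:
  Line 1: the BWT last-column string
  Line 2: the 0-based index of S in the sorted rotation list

Answer: ddaddad$
7

Derivation:
All 8 rotations (rotation i = S[i:]+S[:i]):
  rot[0] = dddaadd$
  rot[1] = ddaadd$d
  rot[2] = daadd$dd
  rot[3] = aadd$ddd
  rot[4] = add$ddda
  rot[5] = dd$dddaa
  rot[6] = d$dddaad
  rot[7] = $dddaadd
Sorted (with $ < everything):
  sorted[0] = $dddaadd  (last char: 'd')
  sorted[1] = aadd$ddd  (last char: 'd')
  sorted[2] = add$ddda  (last char: 'a')
  sorted[3] = d$dddaad  (last char: 'd')
  sorted[4] = daadd$dd  (last char: 'd')
  sorted[5] = dd$dddaa  (last char: 'a')
  sorted[6] = ddaadd$d  (last char: 'd')
  sorted[7] = dddaadd$  (last char: '$')
Last column: ddaddad$
Original string S is at sorted index 7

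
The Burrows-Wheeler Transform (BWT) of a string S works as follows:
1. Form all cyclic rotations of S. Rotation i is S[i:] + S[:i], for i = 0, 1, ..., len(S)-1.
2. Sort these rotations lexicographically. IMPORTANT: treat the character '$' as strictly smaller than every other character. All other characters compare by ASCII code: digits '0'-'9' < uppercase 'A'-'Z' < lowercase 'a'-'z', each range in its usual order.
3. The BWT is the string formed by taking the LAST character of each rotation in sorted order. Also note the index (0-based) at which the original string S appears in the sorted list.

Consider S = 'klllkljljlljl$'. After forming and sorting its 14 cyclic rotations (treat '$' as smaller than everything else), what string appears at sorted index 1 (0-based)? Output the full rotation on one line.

All 14 rotations (rotation i = S[i:]+S[:i]):
  rot[0] = klllkljljlljl$
  rot[1] = lllkljljlljl$k
  rot[2] = llkljljlljl$kl
  rot[3] = lkljljlljl$kll
  rot[4] = kljljlljl$klll
  rot[5] = ljljlljl$klllk
  rot[6] = jljlljl$klllkl
  rot[7] = ljlljl$klllklj
  rot[8] = jlljl$klllkljl
  rot[9] = lljl$klllkljlj
  rot[10] = ljl$klllkljljl
  rot[11] = jl$klllkljljll
  rot[12] = l$klllkljljllj
  rot[13] = $klllkljljlljl
Sorted (with $ < everything):
  sorted[0] = $klllkljljlljl
  sorted[1] = jl$klllkljljll
  sorted[2] = jljlljl$klllkl
  sorted[3] = jlljl$klllkljl
  sorted[4] = kljljlljl$klll
  sorted[5] = klllkljljlljl$
  sorted[6] = l$klllkljljllj
  sorted[7] = ljl$klllkljljl
  sorted[8] = ljljlljl$klllk
  sorted[9] = ljlljl$klllklj
  sorted[10] = lkljljlljl$kll
  sorted[11] = lljl$klllkljlj
  sorted[12] = llkljljlljl$kl
  sorted[13] = lllkljljlljl$k
sorted[1] = jl$klllkljljll

Answer: jl$klllkljljll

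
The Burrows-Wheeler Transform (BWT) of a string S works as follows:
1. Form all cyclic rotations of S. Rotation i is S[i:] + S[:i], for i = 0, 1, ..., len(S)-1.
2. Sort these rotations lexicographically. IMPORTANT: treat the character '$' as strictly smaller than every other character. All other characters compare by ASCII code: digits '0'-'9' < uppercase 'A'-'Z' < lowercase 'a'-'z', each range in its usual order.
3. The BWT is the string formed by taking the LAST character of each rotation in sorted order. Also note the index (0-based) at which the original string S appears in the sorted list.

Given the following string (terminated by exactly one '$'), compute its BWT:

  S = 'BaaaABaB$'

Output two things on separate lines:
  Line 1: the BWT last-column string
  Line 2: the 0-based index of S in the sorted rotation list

All 9 rotations (rotation i = S[i:]+S[:i]):
  rot[0] = BaaaABaB$
  rot[1] = aaaABaB$B
  rot[2] = aaABaB$Ba
  rot[3] = aABaB$Baa
  rot[4] = ABaB$Baaa
  rot[5] = BaB$BaaaA
  rot[6] = aB$BaaaAB
  rot[7] = B$BaaaABa
  rot[8] = $BaaaABaB
Sorted (with $ < everything):
  sorted[0] = $BaaaABaB  (last char: 'B')
  sorted[1] = ABaB$Baaa  (last char: 'a')
  sorted[2] = B$BaaaABa  (last char: 'a')
  sorted[3] = BaB$BaaaA  (last char: 'A')
  sorted[4] = BaaaABaB$  (last char: '$')
  sorted[5] = aABaB$Baa  (last char: 'a')
  sorted[6] = aB$BaaaAB  (last char: 'B')
  sorted[7] = aaABaB$Ba  (last char: 'a')
  sorted[8] = aaaABaB$B  (last char: 'B')
Last column: BaaA$aBaB
Original string S is at sorted index 4

Answer: BaaA$aBaB
4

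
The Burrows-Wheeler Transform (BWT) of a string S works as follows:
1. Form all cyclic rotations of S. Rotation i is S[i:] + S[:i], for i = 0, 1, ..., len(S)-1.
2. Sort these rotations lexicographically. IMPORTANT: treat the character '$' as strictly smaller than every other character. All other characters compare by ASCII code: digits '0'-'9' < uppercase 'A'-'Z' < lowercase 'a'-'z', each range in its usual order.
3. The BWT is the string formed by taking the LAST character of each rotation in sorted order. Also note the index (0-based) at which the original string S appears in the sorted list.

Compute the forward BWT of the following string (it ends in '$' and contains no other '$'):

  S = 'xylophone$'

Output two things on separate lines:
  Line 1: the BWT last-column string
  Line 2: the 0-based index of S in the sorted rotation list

All 10 rotations (rotation i = S[i:]+S[:i]):
  rot[0] = xylophone$
  rot[1] = ylophone$x
  rot[2] = lophone$xy
  rot[3] = ophone$xyl
  rot[4] = phone$xylo
  rot[5] = hone$xylop
  rot[6] = one$xyloph
  rot[7] = ne$xylopho
  rot[8] = e$xylophon
  rot[9] = $xylophone
Sorted (with $ < everything):
  sorted[0] = $xylophone  (last char: 'e')
  sorted[1] = e$xylophon  (last char: 'n')
  sorted[2] = hone$xylop  (last char: 'p')
  sorted[3] = lophone$xy  (last char: 'y')
  sorted[4] = ne$xylopho  (last char: 'o')
  sorted[5] = one$xyloph  (last char: 'h')
  sorted[6] = ophone$xyl  (last char: 'l')
  sorted[7] = phone$xylo  (last char: 'o')
  sorted[8] = xylophone$  (last char: '$')
  sorted[9] = ylophone$x  (last char: 'x')
Last column: enpyohlo$x
Original string S is at sorted index 8

Answer: enpyohlo$x
8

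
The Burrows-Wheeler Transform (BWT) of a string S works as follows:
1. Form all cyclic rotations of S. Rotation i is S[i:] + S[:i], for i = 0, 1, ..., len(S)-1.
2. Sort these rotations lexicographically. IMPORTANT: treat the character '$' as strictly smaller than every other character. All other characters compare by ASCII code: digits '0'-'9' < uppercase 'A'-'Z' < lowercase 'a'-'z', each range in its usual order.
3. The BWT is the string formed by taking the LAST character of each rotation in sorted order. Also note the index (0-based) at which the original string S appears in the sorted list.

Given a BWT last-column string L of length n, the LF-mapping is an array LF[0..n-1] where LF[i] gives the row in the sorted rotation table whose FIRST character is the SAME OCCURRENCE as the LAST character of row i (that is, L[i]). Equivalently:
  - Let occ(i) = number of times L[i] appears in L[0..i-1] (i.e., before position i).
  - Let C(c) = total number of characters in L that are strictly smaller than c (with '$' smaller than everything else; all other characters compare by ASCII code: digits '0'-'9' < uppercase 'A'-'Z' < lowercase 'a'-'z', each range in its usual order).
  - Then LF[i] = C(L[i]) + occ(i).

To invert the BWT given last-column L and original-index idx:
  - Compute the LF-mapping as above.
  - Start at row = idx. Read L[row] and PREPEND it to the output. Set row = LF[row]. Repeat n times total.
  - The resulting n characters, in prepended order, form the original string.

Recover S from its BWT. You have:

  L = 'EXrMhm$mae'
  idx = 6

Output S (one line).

LF mapping: 1 3 9 2 6 7 0 8 4 5
Walk LF starting at row 6, prepending L[row]:
  step 1: row=6, L[6]='$', prepend. Next row=LF[6]=0
  step 2: row=0, L[0]='E', prepend. Next row=LF[0]=1
  step 3: row=1, L[1]='X', prepend. Next row=LF[1]=3
  step 4: row=3, L[3]='M', prepend. Next row=LF[3]=2
  step 5: row=2, L[2]='r', prepend. Next row=LF[2]=9
  step 6: row=9, L[9]='e', prepend. Next row=LF[9]=5
  step 7: row=5, L[5]='m', prepend. Next row=LF[5]=7
  step 8: row=7, L[7]='m', prepend. Next row=LF[7]=8
  step 9: row=8, L[8]='a', prepend. Next row=LF[8]=4
  step 10: row=4, L[4]='h', prepend. Next row=LF[4]=6
Reversed output: hammerMXE$

Answer: hammerMXE$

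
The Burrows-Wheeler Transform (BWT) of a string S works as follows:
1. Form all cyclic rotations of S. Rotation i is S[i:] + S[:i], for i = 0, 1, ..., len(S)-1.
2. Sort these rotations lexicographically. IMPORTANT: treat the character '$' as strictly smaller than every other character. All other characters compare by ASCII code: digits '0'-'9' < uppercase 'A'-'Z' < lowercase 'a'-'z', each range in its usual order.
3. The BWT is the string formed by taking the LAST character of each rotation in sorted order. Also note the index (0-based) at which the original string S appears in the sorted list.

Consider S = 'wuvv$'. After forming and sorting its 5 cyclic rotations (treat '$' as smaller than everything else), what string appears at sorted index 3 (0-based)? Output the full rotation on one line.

Answer: vv$wu

Derivation:
All 5 rotations (rotation i = S[i:]+S[:i]):
  rot[0] = wuvv$
  rot[1] = uvv$w
  rot[2] = vv$wu
  rot[3] = v$wuv
  rot[4] = $wuvv
Sorted (with $ < everything):
  sorted[0] = $wuvv
  sorted[1] = uvv$w
  sorted[2] = v$wuv
  sorted[3] = vv$wu
  sorted[4] = wuvv$
sorted[3] = vv$wu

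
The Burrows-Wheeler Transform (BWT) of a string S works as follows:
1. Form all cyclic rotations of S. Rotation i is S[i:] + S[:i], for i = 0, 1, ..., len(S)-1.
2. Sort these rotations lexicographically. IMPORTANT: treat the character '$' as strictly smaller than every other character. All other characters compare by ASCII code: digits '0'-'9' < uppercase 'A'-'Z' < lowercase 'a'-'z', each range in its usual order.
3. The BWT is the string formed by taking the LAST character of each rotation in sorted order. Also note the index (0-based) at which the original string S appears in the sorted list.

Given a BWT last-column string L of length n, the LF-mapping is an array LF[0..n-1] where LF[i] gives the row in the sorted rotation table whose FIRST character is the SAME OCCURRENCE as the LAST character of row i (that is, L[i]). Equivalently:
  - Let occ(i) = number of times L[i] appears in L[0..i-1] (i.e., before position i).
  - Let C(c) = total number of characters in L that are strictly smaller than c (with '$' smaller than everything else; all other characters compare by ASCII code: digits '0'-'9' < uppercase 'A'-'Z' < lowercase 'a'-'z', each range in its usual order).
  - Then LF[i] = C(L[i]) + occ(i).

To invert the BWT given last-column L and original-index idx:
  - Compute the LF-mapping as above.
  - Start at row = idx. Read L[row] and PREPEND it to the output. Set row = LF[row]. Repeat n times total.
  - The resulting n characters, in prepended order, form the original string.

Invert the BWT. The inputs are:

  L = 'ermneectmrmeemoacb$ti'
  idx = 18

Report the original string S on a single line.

Answer: remembrancecommittee$

Derivation:
LF mapping: 5 17 11 15 6 7 3 19 12 18 13 8 9 14 16 1 4 2 0 20 10
Walk LF starting at row 18, prepending L[row]:
  step 1: row=18, L[18]='$', prepend. Next row=LF[18]=0
  step 2: row=0, L[0]='e', prepend. Next row=LF[0]=5
  step 3: row=5, L[5]='e', prepend. Next row=LF[5]=7
  step 4: row=7, L[7]='t', prepend. Next row=LF[7]=19
  step 5: row=19, L[19]='t', prepend. Next row=LF[19]=20
  step 6: row=20, L[20]='i', prepend. Next row=LF[20]=10
  step 7: row=10, L[10]='m', prepend. Next row=LF[10]=13
  step 8: row=13, L[13]='m', prepend. Next row=LF[13]=14
  step 9: row=14, L[14]='o', prepend. Next row=LF[14]=16
  step 10: row=16, L[16]='c', prepend. Next row=LF[16]=4
  step 11: row=4, L[4]='e', prepend. Next row=LF[4]=6
  step 12: row=6, L[6]='c', prepend. Next row=LF[6]=3
  step 13: row=3, L[3]='n', prepend. Next row=LF[3]=15
  step 14: row=15, L[15]='a', prepend. Next row=LF[15]=1
  step 15: row=1, L[1]='r', prepend. Next row=LF[1]=17
  step 16: row=17, L[17]='b', prepend. Next row=LF[17]=2
  step 17: row=2, L[2]='m', prepend. Next row=LF[2]=11
  step 18: row=11, L[11]='e', prepend. Next row=LF[11]=8
  step 19: row=8, L[8]='m', prepend. Next row=LF[8]=12
  step 20: row=12, L[12]='e', prepend. Next row=LF[12]=9
  step 21: row=9, L[9]='r', prepend. Next row=LF[9]=18
Reversed output: remembrancecommittee$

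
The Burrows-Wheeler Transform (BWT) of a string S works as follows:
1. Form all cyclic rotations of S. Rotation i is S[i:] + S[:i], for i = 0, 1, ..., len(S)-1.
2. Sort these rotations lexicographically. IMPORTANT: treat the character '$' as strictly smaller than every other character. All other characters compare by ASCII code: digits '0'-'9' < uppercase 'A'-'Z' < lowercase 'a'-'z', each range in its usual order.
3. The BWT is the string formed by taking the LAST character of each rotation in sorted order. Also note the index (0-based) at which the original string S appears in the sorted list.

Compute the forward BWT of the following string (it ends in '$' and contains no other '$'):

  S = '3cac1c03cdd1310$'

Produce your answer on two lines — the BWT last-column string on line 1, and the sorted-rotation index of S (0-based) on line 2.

Answer: 01c3dc1$0c1a33dc
7

Derivation:
All 16 rotations (rotation i = S[i:]+S[:i]):
  rot[0] = 3cac1c03cdd1310$
  rot[1] = cac1c03cdd1310$3
  rot[2] = ac1c03cdd1310$3c
  rot[3] = c1c03cdd1310$3ca
  rot[4] = 1c03cdd1310$3cac
  rot[5] = c03cdd1310$3cac1
  rot[6] = 03cdd1310$3cac1c
  rot[7] = 3cdd1310$3cac1c0
  rot[8] = cdd1310$3cac1c03
  rot[9] = dd1310$3cac1c03c
  rot[10] = d1310$3cac1c03cd
  rot[11] = 1310$3cac1c03cdd
  rot[12] = 310$3cac1c03cdd1
  rot[13] = 10$3cac1c03cdd13
  rot[14] = 0$3cac1c03cdd131
  rot[15] = $3cac1c03cdd1310
Sorted (with $ < everything):
  sorted[0] = $3cac1c03cdd1310  (last char: '0')
  sorted[1] = 0$3cac1c03cdd131  (last char: '1')
  sorted[2] = 03cdd1310$3cac1c  (last char: 'c')
  sorted[3] = 10$3cac1c03cdd13  (last char: '3')
  sorted[4] = 1310$3cac1c03cdd  (last char: 'd')
  sorted[5] = 1c03cdd1310$3cac  (last char: 'c')
  sorted[6] = 310$3cac1c03cdd1  (last char: '1')
  sorted[7] = 3cac1c03cdd1310$  (last char: '$')
  sorted[8] = 3cdd1310$3cac1c0  (last char: '0')
  sorted[9] = ac1c03cdd1310$3c  (last char: 'c')
  sorted[10] = c03cdd1310$3cac1  (last char: '1')
  sorted[11] = c1c03cdd1310$3ca  (last char: 'a')
  sorted[12] = cac1c03cdd1310$3  (last char: '3')
  sorted[13] = cdd1310$3cac1c03  (last char: '3')
  sorted[14] = d1310$3cac1c03cd  (last char: 'd')
  sorted[15] = dd1310$3cac1c03c  (last char: 'c')
Last column: 01c3dc1$0c1a33dc
Original string S is at sorted index 7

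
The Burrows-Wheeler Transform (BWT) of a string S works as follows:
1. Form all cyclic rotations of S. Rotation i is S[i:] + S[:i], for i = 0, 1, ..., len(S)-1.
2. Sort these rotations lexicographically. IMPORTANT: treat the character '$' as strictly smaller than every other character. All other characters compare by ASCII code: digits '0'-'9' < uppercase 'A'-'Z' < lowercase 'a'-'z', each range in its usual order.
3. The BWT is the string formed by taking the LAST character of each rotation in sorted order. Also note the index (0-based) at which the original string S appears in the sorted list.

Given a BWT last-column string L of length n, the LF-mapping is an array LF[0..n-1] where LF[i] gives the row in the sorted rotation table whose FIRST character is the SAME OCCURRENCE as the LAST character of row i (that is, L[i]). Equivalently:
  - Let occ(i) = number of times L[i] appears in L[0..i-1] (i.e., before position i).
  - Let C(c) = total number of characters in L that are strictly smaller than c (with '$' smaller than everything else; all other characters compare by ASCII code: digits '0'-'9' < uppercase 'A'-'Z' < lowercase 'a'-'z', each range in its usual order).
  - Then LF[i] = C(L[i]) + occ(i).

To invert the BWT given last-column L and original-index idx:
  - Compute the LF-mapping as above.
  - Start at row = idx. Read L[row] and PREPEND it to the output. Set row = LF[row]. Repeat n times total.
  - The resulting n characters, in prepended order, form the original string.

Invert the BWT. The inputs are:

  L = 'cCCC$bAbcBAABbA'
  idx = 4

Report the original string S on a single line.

LF mapping: 13 7 8 9 0 10 1 11 14 5 2 3 6 12 4
Walk LF starting at row 4, prepending L[row]:
  step 1: row=4, L[4]='$', prepend. Next row=LF[4]=0
  step 2: row=0, L[0]='c', prepend. Next row=LF[0]=13
  step 3: row=13, L[13]='b', prepend. Next row=LF[13]=12
  step 4: row=12, L[12]='B', prepend. Next row=LF[12]=6
  step 5: row=6, L[6]='A', prepend. Next row=LF[6]=1
  step 6: row=1, L[1]='C', prepend. Next row=LF[1]=7
  step 7: row=7, L[7]='b', prepend. Next row=LF[7]=11
  step 8: row=11, L[11]='A', prepend. Next row=LF[11]=3
  step 9: row=3, L[3]='C', prepend. Next row=LF[3]=9
  step 10: row=9, L[9]='B', prepend. Next row=LF[9]=5
  step 11: row=5, L[5]='b', prepend. Next row=LF[5]=10
  step 12: row=10, L[10]='A', prepend. Next row=LF[10]=2
  step 13: row=2, L[2]='C', prepend. Next row=LF[2]=8
  step 14: row=8, L[8]='c', prepend. Next row=LF[8]=14
  step 15: row=14, L[14]='A', prepend. Next row=LF[14]=4
Reversed output: AcCAbBCAbCABbc$

Answer: AcCAbBCAbCABbc$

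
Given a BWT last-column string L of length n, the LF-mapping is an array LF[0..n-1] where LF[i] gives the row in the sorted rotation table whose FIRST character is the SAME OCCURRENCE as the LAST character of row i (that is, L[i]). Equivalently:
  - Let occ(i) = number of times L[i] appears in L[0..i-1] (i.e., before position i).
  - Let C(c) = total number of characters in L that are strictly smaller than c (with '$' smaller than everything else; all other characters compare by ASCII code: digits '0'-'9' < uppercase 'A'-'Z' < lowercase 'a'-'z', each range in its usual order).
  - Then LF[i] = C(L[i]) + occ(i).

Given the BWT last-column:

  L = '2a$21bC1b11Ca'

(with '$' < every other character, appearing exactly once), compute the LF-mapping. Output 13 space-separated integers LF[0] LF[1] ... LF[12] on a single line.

Answer: 5 9 0 6 1 11 7 2 12 3 4 8 10

Derivation:
Char counts: '$':1, '1':4, '2':2, 'C':2, 'a':2, 'b':2
C (first-col start): C('$')=0, C('1')=1, C('2')=5, C('C')=7, C('a')=9, C('b')=11
L[0]='2': occ=0, LF[0]=C('2')+0=5+0=5
L[1]='a': occ=0, LF[1]=C('a')+0=9+0=9
L[2]='$': occ=0, LF[2]=C('$')+0=0+0=0
L[3]='2': occ=1, LF[3]=C('2')+1=5+1=6
L[4]='1': occ=0, LF[4]=C('1')+0=1+0=1
L[5]='b': occ=0, LF[5]=C('b')+0=11+0=11
L[6]='C': occ=0, LF[6]=C('C')+0=7+0=7
L[7]='1': occ=1, LF[7]=C('1')+1=1+1=2
L[8]='b': occ=1, LF[8]=C('b')+1=11+1=12
L[9]='1': occ=2, LF[9]=C('1')+2=1+2=3
L[10]='1': occ=3, LF[10]=C('1')+3=1+3=4
L[11]='C': occ=1, LF[11]=C('C')+1=7+1=8
L[12]='a': occ=1, LF[12]=C('a')+1=9+1=10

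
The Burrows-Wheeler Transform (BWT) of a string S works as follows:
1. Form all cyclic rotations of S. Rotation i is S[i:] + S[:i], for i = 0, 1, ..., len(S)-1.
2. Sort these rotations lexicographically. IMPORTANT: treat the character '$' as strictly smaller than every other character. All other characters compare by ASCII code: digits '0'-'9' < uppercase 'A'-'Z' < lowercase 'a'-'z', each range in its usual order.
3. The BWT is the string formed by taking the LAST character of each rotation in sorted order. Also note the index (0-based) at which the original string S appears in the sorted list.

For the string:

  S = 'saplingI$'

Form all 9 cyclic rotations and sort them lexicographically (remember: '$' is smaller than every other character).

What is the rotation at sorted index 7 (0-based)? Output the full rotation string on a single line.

All 9 rotations (rotation i = S[i:]+S[:i]):
  rot[0] = saplingI$
  rot[1] = aplingI$s
  rot[2] = plingI$sa
  rot[3] = lingI$sap
  rot[4] = ingI$sapl
  rot[5] = ngI$sapli
  rot[6] = gI$saplin
  rot[7] = I$sapling
  rot[8] = $saplingI
Sorted (with $ < everything):
  sorted[0] = $saplingI
  sorted[1] = I$sapling
  sorted[2] = aplingI$s
  sorted[3] = gI$saplin
  sorted[4] = ingI$sapl
  sorted[5] = lingI$sap
  sorted[6] = ngI$sapli
  sorted[7] = plingI$sa
  sorted[8] = saplingI$
sorted[7] = plingI$sa

Answer: plingI$sa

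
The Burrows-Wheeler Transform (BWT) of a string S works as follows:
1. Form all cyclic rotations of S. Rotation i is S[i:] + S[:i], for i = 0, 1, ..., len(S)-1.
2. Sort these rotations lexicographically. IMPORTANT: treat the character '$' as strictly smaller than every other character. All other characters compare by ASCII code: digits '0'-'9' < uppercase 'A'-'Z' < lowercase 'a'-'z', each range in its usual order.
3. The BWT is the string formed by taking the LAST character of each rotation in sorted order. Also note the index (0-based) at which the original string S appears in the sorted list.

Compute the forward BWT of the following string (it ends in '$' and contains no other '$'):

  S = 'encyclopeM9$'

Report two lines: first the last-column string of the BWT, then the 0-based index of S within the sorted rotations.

All 12 rotations (rotation i = S[i:]+S[:i]):
  rot[0] = encyclopeM9$
  rot[1] = ncyclopeM9$e
  rot[2] = cyclopeM9$en
  rot[3] = yclopeM9$enc
  rot[4] = clopeM9$ency
  rot[5] = lopeM9$encyc
  rot[6] = opeM9$encycl
  rot[7] = peM9$encyclo
  rot[8] = eM9$encyclop
  rot[9] = M9$encyclope
  rot[10] = 9$encyclopeM
  rot[11] = $encyclopeM9
Sorted (with $ < everything):
  sorted[0] = $encyclopeM9  (last char: '9')
  sorted[1] = 9$encyclopeM  (last char: 'M')
  sorted[2] = M9$encyclope  (last char: 'e')
  sorted[3] = clopeM9$ency  (last char: 'y')
  sorted[4] = cyclopeM9$en  (last char: 'n')
  sorted[5] = eM9$encyclop  (last char: 'p')
  sorted[6] = encyclopeM9$  (last char: '$')
  sorted[7] = lopeM9$encyc  (last char: 'c')
  sorted[8] = ncyclopeM9$e  (last char: 'e')
  sorted[9] = opeM9$encycl  (last char: 'l')
  sorted[10] = peM9$encyclo  (last char: 'o')
  sorted[11] = yclopeM9$enc  (last char: 'c')
Last column: 9Meynp$celoc
Original string S is at sorted index 6

Answer: 9Meynp$celoc
6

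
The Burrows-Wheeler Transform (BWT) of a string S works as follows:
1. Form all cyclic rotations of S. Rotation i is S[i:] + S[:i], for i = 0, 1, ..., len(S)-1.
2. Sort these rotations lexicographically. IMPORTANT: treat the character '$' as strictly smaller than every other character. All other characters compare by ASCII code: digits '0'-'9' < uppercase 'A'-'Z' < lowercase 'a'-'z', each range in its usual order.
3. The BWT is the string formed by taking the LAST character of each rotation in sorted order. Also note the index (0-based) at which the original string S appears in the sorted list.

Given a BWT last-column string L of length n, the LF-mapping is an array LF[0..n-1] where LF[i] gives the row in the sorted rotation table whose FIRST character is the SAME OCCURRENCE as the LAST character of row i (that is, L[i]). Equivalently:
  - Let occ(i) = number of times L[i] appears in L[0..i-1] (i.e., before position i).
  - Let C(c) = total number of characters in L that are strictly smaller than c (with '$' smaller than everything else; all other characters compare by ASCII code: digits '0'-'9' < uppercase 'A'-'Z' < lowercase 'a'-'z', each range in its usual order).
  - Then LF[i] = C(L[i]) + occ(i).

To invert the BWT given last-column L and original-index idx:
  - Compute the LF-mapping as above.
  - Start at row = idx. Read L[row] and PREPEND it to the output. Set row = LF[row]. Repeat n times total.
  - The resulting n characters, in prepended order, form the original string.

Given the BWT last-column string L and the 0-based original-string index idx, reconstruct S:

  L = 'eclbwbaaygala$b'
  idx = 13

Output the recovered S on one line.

LF mapping: 9 8 11 5 13 6 1 2 14 10 3 12 4 0 7
Walk LF starting at row 13, prepending L[row]:
  step 1: row=13, L[13]='$', prepend. Next row=LF[13]=0
  step 2: row=0, L[0]='e', prepend. Next row=LF[0]=9
  step 3: row=9, L[9]='g', prepend. Next row=LF[9]=10
  step 4: row=10, L[10]='a', prepend. Next row=LF[10]=3
  step 5: row=3, L[3]='b', prepend. Next row=LF[3]=5
  step 6: row=5, L[5]='b', prepend. Next row=LF[5]=6
  step 7: row=6, L[6]='a', prepend. Next row=LF[6]=1
  step 8: row=1, L[1]='c', prepend. Next row=LF[1]=8
  step 9: row=8, L[8]='y', prepend. Next row=LF[8]=14
  step 10: row=14, L[14]='b', prepend. Next row=LF[14]=7
  step 11: row=7, L[7]='a', prepend. Next row=LF[7]=2
  step 12: row=2, L[2]='l', prepend. Next row=LF[2]=11
  step 13: row=11, L[11]='l', prepend. Next row=LF[11]=12
  step 14: row=12, L[12]='a', prepend. Next row=LF[12]=4
  step 15: row=4, L[4]='w', prepend. Next row=LF[4]=13
Reversed output: wallabycabbage$

Answer: wallabycabbage$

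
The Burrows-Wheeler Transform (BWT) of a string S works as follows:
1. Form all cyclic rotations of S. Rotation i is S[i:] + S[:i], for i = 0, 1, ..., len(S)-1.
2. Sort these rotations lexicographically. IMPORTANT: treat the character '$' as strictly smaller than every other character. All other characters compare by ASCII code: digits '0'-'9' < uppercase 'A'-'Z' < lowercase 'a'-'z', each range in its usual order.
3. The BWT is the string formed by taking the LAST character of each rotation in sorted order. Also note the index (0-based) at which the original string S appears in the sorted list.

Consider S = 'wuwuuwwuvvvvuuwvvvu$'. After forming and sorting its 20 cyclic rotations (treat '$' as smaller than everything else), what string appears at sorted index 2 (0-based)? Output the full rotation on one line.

Answer: uuwvvvu$wuwuuwwuvvvv

Derivation:
All 20 rotations (rotation i = S[i:]+S[:i]):
  rot[0] = wuwuuwwuvvvvuuwvvvu$
  rot[1] = uwuuwwuvvvvuuwvvvu$w
  rot[2] = wuuwwuvvvvuuwvvvu$wu
  rot[3] = uuwwuvvvvuuwvvvu$wuw
  rot[4] = uwwuvvvvuuwvvvu$wuwu
  rot[5] = wwuvvvvuuwvvvu$wuwuu
  rot[6] = wuvvvvuuwvvvu$wuwuuw
  rot[7] = uvvvvuuwvvvu$wuwuuww
  rot[8] = vvvvuuwvvvu$wuwuuwwu
  rot[9] = vvvuuwvvvu$wuwuuwwuv
  rot[10] = vvuuwvvvu$wuwuuwwuvv
  rot[11] = vuuwvvvu$wuwuuwwuvvv
  rot[12] = uuwvvvu$wuwuuwwuvvvv
  rot[13] = uwvvvu$wuwuuwwuvvvvu
  rot[14] = wvvvu$wuwuuwwuvvvvuu
  rot[15] = vvvu$wuwuuwwuvvvvuuw
  rot[16] = vvu$wuwuuwwuvvvvuuwv
  rot[17] = vu$wuwuuwwuvvvvuuwvv
  rot[18] = u$wuwuuwwuvvvvuuwvvv
  rot[19] = $wuwuuwwuvvvvuuwvvvu
Sorted (with $ < everything):
  sorted[0] = $wuwuuwwuvvvvuuwvvvu
  sorted[1] = u$wuwuuwwuvvvvuuwvvv
  sorted[2] = uuwvvvu$wuwuuwwuvvvv
  sorted[3] = uuwwuvvvvuuwvvvu$wuw
  sorted[4] = uvvvvuuwvvvu$wuwuuww
  sorted[5] = uwuuwwuvvvvuuwvvvu$w
  sorted[6] = uwvvvu$wuwuuwwuvvvvu
  sorted[7] = uwwuvvvvuuwvvvu$wuwu
  sorted[8] = vu$wuwuuwwuvvvvuuwvv
  sorted[9] = vuuwvvvu$wuwuuwwuvvv
  sorted[10] = vvu$wuwuuwwuvvvvuuwv
  sorted[11] = vvuuwvvvu$wuwuuwwuvv
  sorted[12] = vvvu$wuwuuwwuvvvvuuw
  sorted[13] = vvvuuwvvvu$wuwuuwwuv
  sorted[14] = vvvvuuwvvvu$wuwuuwwu
  sorted[15] = wuuwwuvvvvuuwvvvu$wu
  sorted[16] = wuvvvvuuwvvvu$wuwuuw
  sorted[17] = wuwuuwwuvvvvuuwvvvu$
  sorted[18] = wvvvu$wuwuuwwuvvvvuu
  sorted[19] = wwuvvvvuuwvvvu$wuwuu
sorted[2] = uuwvvvu$wuwuuwwuvvvv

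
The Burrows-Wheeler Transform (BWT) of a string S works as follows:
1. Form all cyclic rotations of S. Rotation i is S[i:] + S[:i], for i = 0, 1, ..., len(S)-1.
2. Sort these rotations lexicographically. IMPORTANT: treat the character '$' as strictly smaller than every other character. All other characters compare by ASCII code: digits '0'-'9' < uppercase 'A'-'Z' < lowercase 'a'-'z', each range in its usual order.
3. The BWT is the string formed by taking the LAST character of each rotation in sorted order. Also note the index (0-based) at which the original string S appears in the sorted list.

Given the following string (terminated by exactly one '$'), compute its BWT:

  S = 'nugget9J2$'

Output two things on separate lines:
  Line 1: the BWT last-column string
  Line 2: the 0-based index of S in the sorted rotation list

Answer: 2Jt9ggu$en
7

Derivation:
All 10 rotations (rotation i = S[i:]+S[:i]):
  rot[0] = nugget9J2$
  rot[1] = ugget9J2$n
  rot[2] = gget9J2$nu
  rot[3] = get9J2$nug
  rot[4] = et9J2$nugg
  rot[5] = t9J2$nugge
  rot[6] = 9J2$nugget
  rot[7] = J2$nugget9
  rot[8] = 2$nugget9J
  rot[9] = $nugget9J2
Sorted (with $ < everything):
  sorted[0] = $nugget9J2  (last char: '2')
  sorted[1] = 2$nugget9J  (last char: 'J')
  sorted[2] = 9J2$nugget  (last char: 't')
  sorted[3] = J2$nugget9  (last char: '9')
  sorted[4] = et9J2$nugg  (last char: 'g')
  sorted[5] = get9J2$nug  (last char: 'g')
  sorted[6] = gget9J2$nu  (last char: 'u')
  sorted[7] = nugget9J2$  (last char: '$')
  sorted[8] = t9J2$nugge  (last char: 'e')
  sorted[9] = ugget9J2$n  (last char: 'n')
Last column: 2Jt9ggu$en
Original string S is at sorted index 7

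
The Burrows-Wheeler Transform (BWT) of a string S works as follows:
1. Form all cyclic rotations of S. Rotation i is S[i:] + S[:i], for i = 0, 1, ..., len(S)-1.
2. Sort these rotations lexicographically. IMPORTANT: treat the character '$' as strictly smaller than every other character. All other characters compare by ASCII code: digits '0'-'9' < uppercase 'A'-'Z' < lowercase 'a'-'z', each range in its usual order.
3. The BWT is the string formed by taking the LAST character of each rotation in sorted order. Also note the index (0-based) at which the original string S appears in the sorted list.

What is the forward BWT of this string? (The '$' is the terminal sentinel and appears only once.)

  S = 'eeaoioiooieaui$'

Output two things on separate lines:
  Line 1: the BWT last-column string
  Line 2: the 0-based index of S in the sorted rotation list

All 15 rotations (rotation i = S[i:]+S[:i]):
  rot[0] = eeaoioiooieaui$
  rot[1] = eaoioiooieaui$e
  rot[2] = aoioiooieaui$ee
  rot[3] = oioiooieaui$eea
  rot[4] = ioiooieaui$eeao
  rot[5] = oiooieaui$eeaoi
  rot[6] = iooieaui$eeaoio
  rot[7] = ooieaui$eeaoioi
  rot[8] = oieaui$eeaoioio
  rot[9] = ieaui$eeaoioioo
  rot[10] = eaui$eeaoioiooi
  rot[11] = aui$eeaoioiooie
  rot[12] = ui$eeaoioiooiea
  rot[13] = i$eeaoioiooieau
  rot[14] = $eeaoioiooieaui
Sorted (with $ < everything):
  sorted[0] = $eeaoioiooieaui  (last char: 'i')
  sorted[1] = aoioiooieaui$ee  (last char: 'e')
  sorted[2] = aui$eeaoioiooie  (last char: 'e')
  sorted[3] = eaoioiooieaui$e  (last char: 'e')
  sorted[4] = eaui$eeaoioiooi  (last char: 'i')
  sorted[5] = eeaoioiooieaui$  (last char: '$')
  sorted[6] = i$eeaoioiooieau  (last char: 'u')
  sorted[7] = ieaui$eeaoioioo  (last char: 'o')
  sorted[8] = ioiooieaui$eeao  (last char: 'o')
  sorted[9] = iooieaui$eeaoio  (last char: 'o')
  sorted[10] = oieaui$eeaoioio  (last char: 'o')
  sorted[11] = oioiooieaui$eea  (last char: 'a')
  sorted[12] = oiooieaui$eeaoi  (last char: 'i')
  sorted[13] = ooieaui$eeaoioi  (last char: 'i')
  sorted[14] = ui$eeaoioiooiea  (last char: 'a')
Last column: ieeei$uooooaiia
Original string S is at sorted index 5

Answer: ieeei$uooooaiia
5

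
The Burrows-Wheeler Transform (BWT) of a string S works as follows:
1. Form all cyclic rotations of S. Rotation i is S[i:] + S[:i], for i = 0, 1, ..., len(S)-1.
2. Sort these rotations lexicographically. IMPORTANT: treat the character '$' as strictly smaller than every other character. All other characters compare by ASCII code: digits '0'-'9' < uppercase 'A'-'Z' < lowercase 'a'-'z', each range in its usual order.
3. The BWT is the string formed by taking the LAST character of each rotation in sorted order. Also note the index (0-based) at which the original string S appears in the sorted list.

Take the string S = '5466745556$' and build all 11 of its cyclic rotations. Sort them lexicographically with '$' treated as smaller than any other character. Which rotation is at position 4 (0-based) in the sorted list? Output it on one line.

Answer: 5556$546674

Derivation:
All 11 rotations (rotation i = S[i:]+S[:i]):
  rot[0] = 5466745556$
  rot[1] = 466745556$5
  rot[2] = 66745556$54
  rot[3] = 6745556$546
  rot[4] = 745556$5466
  rot[5] = 45556$54667
  rot[6] = 5556$546674
  rot[7] = 556$5466745
  rot[8] = 56$54667455
  rot[9] = 6$546674555
  rot[10] = $5466745556
Sorted (with $ < everything):
  sorted[0] = $5466745556
  sorted[1] = 45556$54667
  sorted[2] = 466745556$5
  sorted[3] = 5466745556$
  sorted[4] = 5556$546674
  sorted[5] = 556$5466745
  sorted[6] = 56$54667455
  sorted[7] = 6$546674555
  sorted[8] = 66745556$54
  sorted[9] = 6745556$546
  sorted[10] = 745556$5466
sorted[4] = 5556$546674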